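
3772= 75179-71407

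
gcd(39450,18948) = 6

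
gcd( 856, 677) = 1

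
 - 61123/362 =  - 169 + 55/362 = -168.85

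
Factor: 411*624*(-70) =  - 2^5 * 3^2* 5^1 * 7^1*13^1*137^1 =- 17952480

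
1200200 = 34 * 35300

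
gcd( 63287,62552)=7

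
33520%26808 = 6712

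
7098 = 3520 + 3578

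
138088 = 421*328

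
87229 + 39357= 126586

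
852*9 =7668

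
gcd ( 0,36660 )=36660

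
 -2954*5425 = -16025450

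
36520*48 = 1752960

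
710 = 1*710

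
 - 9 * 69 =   -  621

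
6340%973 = 502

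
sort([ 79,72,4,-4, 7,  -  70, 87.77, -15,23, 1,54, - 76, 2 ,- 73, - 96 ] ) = [ - 96, - 76,-73,-70, - 15,-4 , 1,2, 4,7, 23, 54, 72  ,  79, 87.77]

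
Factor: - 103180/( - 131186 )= 70/89  =  2^1 * 5^1*7^1*89^(  -  1)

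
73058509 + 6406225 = 79464734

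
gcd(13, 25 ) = 1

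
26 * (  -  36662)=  - 953212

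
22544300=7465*3020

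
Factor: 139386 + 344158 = 2^3* 60443^1= 483544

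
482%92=22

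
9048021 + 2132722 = 11180743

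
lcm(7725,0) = 0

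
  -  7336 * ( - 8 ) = 58688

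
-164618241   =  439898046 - 604516287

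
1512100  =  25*60484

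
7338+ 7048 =14386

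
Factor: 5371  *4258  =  2^1*41^1*131^1* 2129^1 = 22869718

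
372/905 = 372/905 = 0.41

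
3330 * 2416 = 8045280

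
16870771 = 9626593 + 7244178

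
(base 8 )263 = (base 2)10110011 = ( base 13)10a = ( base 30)5T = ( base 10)179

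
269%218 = 51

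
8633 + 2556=11189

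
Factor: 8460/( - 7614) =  - 10/9=- 2^1*3^(-2 )*5^1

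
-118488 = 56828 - 175316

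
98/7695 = 98/7695=0.01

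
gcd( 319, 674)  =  1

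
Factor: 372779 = 11^1 * 33889^1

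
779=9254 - 8475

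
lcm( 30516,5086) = 30516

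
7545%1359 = 750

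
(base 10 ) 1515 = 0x5eb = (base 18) 4C3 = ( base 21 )393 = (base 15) 6B0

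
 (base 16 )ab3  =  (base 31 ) 2qb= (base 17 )982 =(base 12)1703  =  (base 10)2739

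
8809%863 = 179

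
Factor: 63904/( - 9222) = - 31952/4611  =  - 2^4*3^ ( - 1 )*29^( -1 )*53^(  -  1)*1997^1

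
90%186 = 90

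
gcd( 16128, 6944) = 224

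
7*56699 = 396893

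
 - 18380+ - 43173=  - 61553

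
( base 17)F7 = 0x106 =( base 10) 262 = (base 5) 2022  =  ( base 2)100000110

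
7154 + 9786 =16940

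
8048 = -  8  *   (  -  1006)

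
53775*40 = 2151000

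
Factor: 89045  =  5^1* 11^1*1619^1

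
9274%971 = 535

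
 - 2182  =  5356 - 7538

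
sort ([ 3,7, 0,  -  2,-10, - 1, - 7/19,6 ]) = [ - 10 , - 2,-1, - 7/19, 0 , 3, 6,7]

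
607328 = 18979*32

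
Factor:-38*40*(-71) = 2^4*5^1*19^1*71^1 = 107920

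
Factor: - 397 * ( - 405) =3^4*5^1*397^1 = 160785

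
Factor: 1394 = 2^1*17^1*41^1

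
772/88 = 193/22 = 8.77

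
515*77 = 39655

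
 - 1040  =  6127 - 7167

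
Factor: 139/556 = 1/4 =2^(-2) 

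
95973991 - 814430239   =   - 718456248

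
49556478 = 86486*573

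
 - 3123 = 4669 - 7792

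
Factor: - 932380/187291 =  - 2^2 * 5^1*13^( - 1 )*14407^( - 1)*46619^1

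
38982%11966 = 3084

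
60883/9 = 6764 + 7/9 = 6764.78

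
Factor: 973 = 7^1*139^1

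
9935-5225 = 4710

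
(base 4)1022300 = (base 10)4784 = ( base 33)4CW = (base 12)2928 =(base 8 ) 11260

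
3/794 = 3/794   =  0.00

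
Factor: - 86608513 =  - 31^1*2793823^1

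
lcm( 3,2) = 6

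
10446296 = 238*43892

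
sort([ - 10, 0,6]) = [ - 10,  0, 6]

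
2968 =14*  212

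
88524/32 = 22131/8 = 2766.38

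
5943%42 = 21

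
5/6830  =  1/1366 = 0.00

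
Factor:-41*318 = - 13038 = -2^1*3^1*41^1*53^1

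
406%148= 110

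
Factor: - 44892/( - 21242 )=522/247 = 2^1*3^2*13^(- 1)*19^(-1 )* 29^1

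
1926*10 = 19260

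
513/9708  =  171/3236=0.05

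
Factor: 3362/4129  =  2^1*41^2 * 4129^( - 1 )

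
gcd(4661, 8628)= 1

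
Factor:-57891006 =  - 2^1*3^2*83^1*38749^1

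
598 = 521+77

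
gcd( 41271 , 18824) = 1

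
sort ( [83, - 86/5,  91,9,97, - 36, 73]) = [-36, - 86/5,9,73,83,91,97]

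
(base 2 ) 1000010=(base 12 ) 56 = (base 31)24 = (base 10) 66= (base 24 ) 2I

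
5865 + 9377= 15242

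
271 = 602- 331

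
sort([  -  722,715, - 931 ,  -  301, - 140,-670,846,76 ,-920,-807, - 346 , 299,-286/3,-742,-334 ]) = [ - 931, - 920, -807, - 742,-722,-670, - 346,-334,-301, - 140,  -  286/3,  76,299,715,  846 ] 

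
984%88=16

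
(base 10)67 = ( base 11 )61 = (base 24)2j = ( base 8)103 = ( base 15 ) 47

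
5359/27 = 198+ 13/27 =198.48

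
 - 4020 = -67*60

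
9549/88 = 9549/88 = 108.51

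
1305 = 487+818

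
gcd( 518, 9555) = 7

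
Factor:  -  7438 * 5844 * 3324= - 2^5 * 3^2*277^1*487^1*3719^1 = - 144486541728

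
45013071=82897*543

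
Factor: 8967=3^1*7^2*61^1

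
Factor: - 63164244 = - 2^2 * 3^1*11^1 * 13^1*36809^1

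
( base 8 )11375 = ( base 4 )1023331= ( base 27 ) 6i1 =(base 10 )4861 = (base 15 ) 1691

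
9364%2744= 1132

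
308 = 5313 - 5005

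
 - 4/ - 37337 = 4/37337=0.00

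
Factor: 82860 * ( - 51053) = -2^2*3^1*5^1 * 19^1*1381^1 * 2687^1 = -4230251580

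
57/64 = 57/64 = 0.89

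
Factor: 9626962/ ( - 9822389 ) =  - 2^1*47^(  -  1 ) * 67^1*103^ ( - 1)*2029^( - 1) * 71843^1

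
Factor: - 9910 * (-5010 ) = 49649100 = 2^2 * 3^1*5^2*167^1*991^1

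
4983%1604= 171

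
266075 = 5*53215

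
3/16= 3/16 = 0.19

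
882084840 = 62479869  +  819604971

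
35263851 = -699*( - 50449 ) 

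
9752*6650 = 64850800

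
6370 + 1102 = 7472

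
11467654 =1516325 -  - 9951329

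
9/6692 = 9/6692  =  0.00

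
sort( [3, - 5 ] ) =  [ - 5,3]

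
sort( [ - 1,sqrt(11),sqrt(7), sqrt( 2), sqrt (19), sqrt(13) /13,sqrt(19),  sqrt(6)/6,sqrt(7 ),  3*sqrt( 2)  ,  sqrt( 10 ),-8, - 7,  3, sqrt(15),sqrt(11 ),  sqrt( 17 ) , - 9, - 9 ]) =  [- 9, - 9  ,-8 ,-7, - 1,sqrt(13)/13,sqrt( 6 ) /6, sqrt(2),sqrt(7), sqrt (7),  3, sqrt( 10 ),sqrt(11),sqrt(11 ),  sqrt( 15),  sqrt(17 ) , 3*sqrt( 2),  sqrt(19),sqrt(19) ] 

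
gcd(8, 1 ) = 1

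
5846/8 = 730 + 3/4   =  730.75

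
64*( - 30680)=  -1963520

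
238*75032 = 17857616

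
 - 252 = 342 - 594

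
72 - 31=41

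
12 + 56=68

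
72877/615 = 118 + 307/615 = 118.50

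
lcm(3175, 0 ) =0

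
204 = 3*68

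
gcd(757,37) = 1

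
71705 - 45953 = 25752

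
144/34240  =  9/2140 = 0.00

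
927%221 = 43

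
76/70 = 1+3/35 = 1.09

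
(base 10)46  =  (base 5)141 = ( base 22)22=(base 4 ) 232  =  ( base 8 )56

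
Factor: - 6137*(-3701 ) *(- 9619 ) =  - 218476702903  =  -17^1*19^2*3701^1*9619^1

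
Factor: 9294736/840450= 4647368/420225 = 2^3*3^( - 1)*5^(-2)*11^2*13^( - 1 )*431^( - 1)*4801^1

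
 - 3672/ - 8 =459/1  =  459.00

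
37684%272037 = 37684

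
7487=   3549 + 3938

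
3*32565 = 97695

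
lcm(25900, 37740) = 1320900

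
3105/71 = 43 + 52/71 = 43.73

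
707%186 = 149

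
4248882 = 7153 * 594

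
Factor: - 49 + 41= - 8 = -2^3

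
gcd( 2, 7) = 1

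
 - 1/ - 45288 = 1/45288  =  0.00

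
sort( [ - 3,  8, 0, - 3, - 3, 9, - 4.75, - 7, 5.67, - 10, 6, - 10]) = [ - 10, - 10, - 7 ,-4.75, - 3, - 3,-3 , 0, 5.67 , 6, 8, 9 ] 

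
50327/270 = 50327/270 = 186.40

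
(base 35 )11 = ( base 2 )100100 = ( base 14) 28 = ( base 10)36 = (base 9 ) 40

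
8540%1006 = 492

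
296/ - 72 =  - 37/9 = - 4.11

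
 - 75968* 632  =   - 48011776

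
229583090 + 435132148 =664715238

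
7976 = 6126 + 1850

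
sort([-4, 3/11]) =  [ - 4, 3/11]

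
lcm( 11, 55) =55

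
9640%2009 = 1604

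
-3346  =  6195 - 9541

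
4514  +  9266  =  13780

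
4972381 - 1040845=3931536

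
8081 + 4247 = 12328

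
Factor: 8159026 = 2^1 * 173^1*23581^1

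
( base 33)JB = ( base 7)1601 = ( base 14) 338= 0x27E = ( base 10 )638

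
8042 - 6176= 1866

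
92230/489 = 92230/489 = 188.61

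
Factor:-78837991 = - 31^1*193^1 * 13177^1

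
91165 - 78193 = 12972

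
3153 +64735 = 67888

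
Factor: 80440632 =2^3*3^2*113^1*9887^1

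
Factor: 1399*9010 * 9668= 2^3*5^1 * 17^1*53^1 *1399^1*2417^1  =  121865043320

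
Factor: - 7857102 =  - 2^1*3^1*11^1*119047^1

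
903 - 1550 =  - 647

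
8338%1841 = 974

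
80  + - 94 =- 14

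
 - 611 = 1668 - 2279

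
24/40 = 3/5= 0.60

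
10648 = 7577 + 3071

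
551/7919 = 551/7919 = 0.07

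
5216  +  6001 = 11217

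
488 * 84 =40992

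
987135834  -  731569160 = 255566674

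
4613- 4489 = 124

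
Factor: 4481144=2^3*37^1*15139^1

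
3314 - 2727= 587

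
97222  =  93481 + 3741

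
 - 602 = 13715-14317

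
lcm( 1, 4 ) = 4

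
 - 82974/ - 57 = 27658/19 = 1455.68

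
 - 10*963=-9630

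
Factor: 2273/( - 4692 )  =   -2^( - 2 ) * 3^ ( -1 )*17^(-1)*23^(  -  1 ) * 2273^1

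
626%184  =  74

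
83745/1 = 83745 = 83745.00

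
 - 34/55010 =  - 1 + 27488/27505 = - 0.00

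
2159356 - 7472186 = -5312830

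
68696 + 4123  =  72819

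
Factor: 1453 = 1453^1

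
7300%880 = 260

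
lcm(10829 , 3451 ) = 314041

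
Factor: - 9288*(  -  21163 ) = 2^3*3^3*43^1*21163^1 = 196561944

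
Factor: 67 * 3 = 3^1* 67^1 = 201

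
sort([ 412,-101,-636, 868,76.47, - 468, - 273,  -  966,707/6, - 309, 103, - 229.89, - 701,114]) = [  -  966, - 701,-636,-468,- 309, - 273,-229.89,-101 , 76.47 , 103,114,707/6,412, 868 ]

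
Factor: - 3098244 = -2^2*3^1  *29^2*307^1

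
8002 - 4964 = 3038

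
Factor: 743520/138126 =2^4*5^1*1549^1*23021^( - 1) = 123920/23021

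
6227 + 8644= 14871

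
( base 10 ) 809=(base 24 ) 19h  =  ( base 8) 1451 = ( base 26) 153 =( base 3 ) 1002222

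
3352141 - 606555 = 2745586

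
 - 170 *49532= - 8420440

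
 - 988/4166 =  - 494/2083=- 0.24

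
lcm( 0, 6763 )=0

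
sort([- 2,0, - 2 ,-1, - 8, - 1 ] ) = [ - 8, - 2, - 2, - 1, - 1,0 ] 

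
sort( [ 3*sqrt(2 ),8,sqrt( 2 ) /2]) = [sqrt (2 )/2,3*sqrt ( 2 ),8]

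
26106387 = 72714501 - 46608114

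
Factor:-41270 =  - 2^1*5^1*4127^1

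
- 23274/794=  - 30 + 273/397 =- 29.31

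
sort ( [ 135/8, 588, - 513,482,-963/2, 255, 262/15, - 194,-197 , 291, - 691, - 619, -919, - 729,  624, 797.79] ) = [-919, - 729 , - 691, - 619, - 513,  -  963/2, - 197, - 194 , 135/8,262/15, 255, 291,482,588 , 624, 797.79]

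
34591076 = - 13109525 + 47700601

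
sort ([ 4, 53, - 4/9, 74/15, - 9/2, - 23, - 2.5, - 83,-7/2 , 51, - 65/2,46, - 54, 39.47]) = [ - 83, - 54,  -  65/2, - 23, - 9/2,-7/2, - 2.5, - 4/9,4, 74/15, 39.47,46,51,53 ] 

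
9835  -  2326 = 7509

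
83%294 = 83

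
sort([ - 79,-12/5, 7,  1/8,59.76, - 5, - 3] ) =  [ -79, - 5,  -  3,- 12/5,1/8, 7, 59.76]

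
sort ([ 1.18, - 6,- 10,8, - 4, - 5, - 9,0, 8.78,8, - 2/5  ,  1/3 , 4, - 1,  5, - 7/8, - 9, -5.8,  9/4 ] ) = [ - 10, - 9, - 9, - 6 , - 5.8,  -  5,-4, - 1, - 7/8, - 2/5, 0,1/3, 1.18, 9/4,4, 5,8, 8, 8.78 ] 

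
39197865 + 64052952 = 103250817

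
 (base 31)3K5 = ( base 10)3508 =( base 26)54o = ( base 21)7K1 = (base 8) 6664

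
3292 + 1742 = 5034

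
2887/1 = 2887=2887.00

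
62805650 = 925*67898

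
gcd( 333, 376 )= 1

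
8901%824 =661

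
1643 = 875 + 768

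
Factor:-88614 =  -2^1*3^4*547^1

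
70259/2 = 70259/2 = 35129.50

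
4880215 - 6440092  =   - 1559877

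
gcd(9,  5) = 1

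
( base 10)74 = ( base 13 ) 59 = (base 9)82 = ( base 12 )62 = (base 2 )1001010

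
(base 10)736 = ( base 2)1011100000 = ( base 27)107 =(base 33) ma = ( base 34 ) lm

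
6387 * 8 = 51096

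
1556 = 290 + 1266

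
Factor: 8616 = 2^3 * 3^1*359^1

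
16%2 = 0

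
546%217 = 112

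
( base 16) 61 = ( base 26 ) 3j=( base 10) 97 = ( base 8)141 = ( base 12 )81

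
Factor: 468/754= 18/29 = 2^1*3^2*29^( - 1) 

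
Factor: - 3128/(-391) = 2^3  =  8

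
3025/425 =121/17 =7.12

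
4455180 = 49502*90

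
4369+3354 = 7723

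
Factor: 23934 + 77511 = 101445=3^1*5^1*6763^1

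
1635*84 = 137340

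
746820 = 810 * 922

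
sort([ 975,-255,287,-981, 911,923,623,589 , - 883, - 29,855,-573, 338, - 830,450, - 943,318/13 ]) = [ - 981, - 943, - 883,-830, - 573,-255, - 29,318/13,287,338,450,589, 623, 855, 911,923,975] 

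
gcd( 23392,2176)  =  544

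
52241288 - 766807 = 51474481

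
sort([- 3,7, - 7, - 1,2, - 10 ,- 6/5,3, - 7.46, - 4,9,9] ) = [ - 10, - 7.46, - 7, - 4 , - 3,  -  6/5, - 1,2,3, 7,9,9]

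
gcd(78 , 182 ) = 26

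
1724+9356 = 11080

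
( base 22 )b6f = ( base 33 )50q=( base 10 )5471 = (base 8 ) 12537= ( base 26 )82b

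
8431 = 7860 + 571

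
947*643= 608921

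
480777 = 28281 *17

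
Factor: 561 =3^1*11^1 * 17^1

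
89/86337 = 89/86337 = 0.00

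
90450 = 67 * 1350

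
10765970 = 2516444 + 8249526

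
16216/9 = 16216/9  =  1801.78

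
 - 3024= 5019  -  8043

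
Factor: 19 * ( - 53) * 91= - 7^1*13^1*19^1*53^1 =- 91637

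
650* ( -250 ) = -162500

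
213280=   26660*8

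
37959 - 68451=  -30492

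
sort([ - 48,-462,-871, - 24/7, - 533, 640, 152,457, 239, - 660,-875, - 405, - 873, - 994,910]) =[ - 994, - 875, - 873, -871, - 660, - 533,  -  462, - 405,  -  48, - 24/7, 152, 239 , 457, 640, 910]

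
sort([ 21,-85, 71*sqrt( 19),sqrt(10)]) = [ - 85,sqrt( 10),21  ,  71*sqrt( 19) ]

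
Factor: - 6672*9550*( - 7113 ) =2^5*3^2*5^2*139^1*191^1*2371^1 = 453223288800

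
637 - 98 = 539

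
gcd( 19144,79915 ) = 1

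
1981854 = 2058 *963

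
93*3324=309132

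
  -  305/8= - 39 + 7/8 = - 38.12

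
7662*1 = 7662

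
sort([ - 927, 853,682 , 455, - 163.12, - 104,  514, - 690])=[ - 927, - 690, - 163.12 , - 104, 455,514,682, 853 ]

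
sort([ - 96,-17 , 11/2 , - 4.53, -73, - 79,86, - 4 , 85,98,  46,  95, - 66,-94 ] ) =[ - 96, - 94,  -  79,  -  73 ,-66,-17, - 4.53,  -  4,11/2,46,  85,86,95,98]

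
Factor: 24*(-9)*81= - 2^3*3^7= - 17496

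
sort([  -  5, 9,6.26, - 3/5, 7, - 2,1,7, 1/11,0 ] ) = [ - 5, - 2,  -  3/5,0, 1/11, 1, 6.26, 7, 7, 9]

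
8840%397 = 106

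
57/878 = 57/878=0.06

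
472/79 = 5 + 77/79 = 5.97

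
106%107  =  106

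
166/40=4 + 3/20  =  4.15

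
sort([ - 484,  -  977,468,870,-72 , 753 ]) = [-977, - 484, - 72,468, 753 , 870 ]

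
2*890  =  1780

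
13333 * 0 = 0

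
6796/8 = 1699/2 = 849.50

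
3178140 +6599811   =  9777951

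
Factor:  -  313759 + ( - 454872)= -768631  =  -768631^1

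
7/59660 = 7/59660 = 0.00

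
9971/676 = 14 + 3/4 = 14.75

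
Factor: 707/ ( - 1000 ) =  - 2^(-3)*5^(-3 )*7^1*101^1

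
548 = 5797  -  5249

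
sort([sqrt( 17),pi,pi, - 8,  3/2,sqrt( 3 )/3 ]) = [ - 8, sqrt( 3) /3 , 3/2, pi,pi, sqrt( 17 )]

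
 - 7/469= - 1/67  =  - 0.01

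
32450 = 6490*5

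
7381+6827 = 14208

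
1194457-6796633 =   -  5602176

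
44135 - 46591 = -2456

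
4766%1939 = 888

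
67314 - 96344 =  - 29030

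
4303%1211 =670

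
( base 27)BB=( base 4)10310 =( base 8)464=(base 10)308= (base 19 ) G4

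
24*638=15312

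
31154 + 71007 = 102161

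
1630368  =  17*95904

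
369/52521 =3/427 = 0.01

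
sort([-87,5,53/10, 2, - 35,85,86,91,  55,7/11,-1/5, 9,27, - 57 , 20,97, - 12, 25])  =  [ -87, - 57,  -  35 ,-12, - 1/5,7/11, 2,5,53/10,  9,20, 25, 27,55, 85 , 86,91,97]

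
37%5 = 2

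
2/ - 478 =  - 1  +  238/239 = - 0.00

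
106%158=106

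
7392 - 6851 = 541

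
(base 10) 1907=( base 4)131303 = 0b11101110011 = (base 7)5363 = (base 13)B39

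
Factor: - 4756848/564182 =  - 2378424/282091 = - 2^3*3^1*113^1*877^1*282091^(-1)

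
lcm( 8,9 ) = 72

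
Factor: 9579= 3^1 * 31^1*103^1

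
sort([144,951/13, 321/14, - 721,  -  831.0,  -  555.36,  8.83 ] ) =[  -  831.0, -721,  -  555.36,8.83,321/14,951/13,144] 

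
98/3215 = 98/3215 = 0.03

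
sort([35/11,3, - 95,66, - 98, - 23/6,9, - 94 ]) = [ - 98, - 95, - 94 , - 23/6 , 3,35/11,9,  66 ]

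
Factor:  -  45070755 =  - 3^1*5^1*19^1*158143^1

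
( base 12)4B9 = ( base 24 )15L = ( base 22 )1AD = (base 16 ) 2CD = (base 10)717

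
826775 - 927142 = - 100367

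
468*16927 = 7921836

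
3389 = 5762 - 2373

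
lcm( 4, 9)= 36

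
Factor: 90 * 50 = 2^2*3^2*5^3 = 4500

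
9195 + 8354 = 17549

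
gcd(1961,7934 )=1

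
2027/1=2027= 2027.00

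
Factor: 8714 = 2^1  *  4357^1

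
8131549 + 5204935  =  13336484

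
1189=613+576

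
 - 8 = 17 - 25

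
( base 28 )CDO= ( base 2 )10011001000100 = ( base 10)9796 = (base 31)A60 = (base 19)182B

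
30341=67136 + - 36795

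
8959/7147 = 8959/7147 = 1.25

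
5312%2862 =2450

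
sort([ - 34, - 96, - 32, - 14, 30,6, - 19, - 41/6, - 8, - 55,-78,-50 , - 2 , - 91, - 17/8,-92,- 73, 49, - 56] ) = [ - 96, - 92, - 91 , - 78 , - 73, - 56, - 55 ,-50, - 34, - 32, - 19, - 14,-8, - 41/6,-17/8, - 2,6, 30, 49]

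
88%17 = 3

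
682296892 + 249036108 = 931333000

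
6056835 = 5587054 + 469781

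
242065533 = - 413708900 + 655774433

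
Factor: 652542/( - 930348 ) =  - 2^( - 1 )*3^( -1)*11^1*43^( - 1) * 601^( - 1 )*9887^1 = - 108757/155058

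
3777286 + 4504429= 8281715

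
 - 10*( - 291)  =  2910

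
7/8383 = 7/8383=0.00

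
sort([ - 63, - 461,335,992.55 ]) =[ - 461, -63,335,992.55]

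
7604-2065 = 5539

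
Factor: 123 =3^1*41^1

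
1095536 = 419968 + 675568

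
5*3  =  15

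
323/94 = 3+41/94 = 3.44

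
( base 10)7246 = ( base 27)9pa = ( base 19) 1117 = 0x1C4E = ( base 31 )7gn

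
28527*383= 10925841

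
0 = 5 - 5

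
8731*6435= 56183985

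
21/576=7/192=0.04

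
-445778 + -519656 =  - 965434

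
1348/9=149  +  7/9= 149.78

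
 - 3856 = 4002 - 7858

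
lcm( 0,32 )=0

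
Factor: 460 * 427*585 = 114905700 = 2^2*3^2*5^2*7^1*13^1*23^1*61^1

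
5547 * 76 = 421572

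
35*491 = 17185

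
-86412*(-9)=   777708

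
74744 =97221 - 22477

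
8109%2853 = 2403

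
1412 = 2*706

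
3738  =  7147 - 3409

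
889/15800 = 889/15800 = 0.06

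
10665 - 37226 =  - 26561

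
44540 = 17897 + 26643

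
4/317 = 4/317  =  0.01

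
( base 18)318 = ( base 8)1746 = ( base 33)U8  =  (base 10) 998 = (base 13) 5ba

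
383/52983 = 383/52983 = 0.01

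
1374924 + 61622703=62997627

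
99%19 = 4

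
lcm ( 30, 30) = 30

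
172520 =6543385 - 6370865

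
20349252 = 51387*396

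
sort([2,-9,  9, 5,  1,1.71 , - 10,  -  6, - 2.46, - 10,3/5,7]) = [ - 10, - 10, - 9, - 6, - 2.46,3/5,1,1.71, 2, 5,7,9 ]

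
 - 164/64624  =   - 1 + 16115/16156 = -0.00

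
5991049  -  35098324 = -29107275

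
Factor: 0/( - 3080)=0 = 0^1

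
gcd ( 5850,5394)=6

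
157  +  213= 370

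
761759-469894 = 291865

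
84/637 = 12/91= 0.13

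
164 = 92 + 72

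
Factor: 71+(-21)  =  2^1*5^2 = 50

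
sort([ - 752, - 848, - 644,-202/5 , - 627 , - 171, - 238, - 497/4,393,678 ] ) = [ - 848, - 752 , - 644, - 627, - 238, - 171, - 497/4,-202/5, 393,678 ] 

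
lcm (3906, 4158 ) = 128898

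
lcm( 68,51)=204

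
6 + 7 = 13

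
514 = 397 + 117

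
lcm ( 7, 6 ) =42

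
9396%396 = 288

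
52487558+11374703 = 63862261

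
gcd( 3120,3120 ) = 3120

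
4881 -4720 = 161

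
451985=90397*5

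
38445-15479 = 22966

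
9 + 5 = 14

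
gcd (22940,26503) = 1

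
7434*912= 6779808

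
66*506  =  33396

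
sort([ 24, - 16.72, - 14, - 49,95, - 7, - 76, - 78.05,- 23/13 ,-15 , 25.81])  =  [ - 78.05 , - 76,-49, - 16.72, - 15,  -  14, -7, - 23/13,24,25.81 , 95]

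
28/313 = 28/313 = 0.09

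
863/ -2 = - 863/2 = - 431.50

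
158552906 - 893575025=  - 735022119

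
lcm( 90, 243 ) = 2430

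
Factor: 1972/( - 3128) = -29/46 = - 2^( - 1 ) * 23^(-1)*29^1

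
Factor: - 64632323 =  - 7^2*23^1*57349^1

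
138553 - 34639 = 103914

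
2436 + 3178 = 5614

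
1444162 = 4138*349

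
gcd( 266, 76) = 38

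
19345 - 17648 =1697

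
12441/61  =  12441/61=203.95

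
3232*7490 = 24207680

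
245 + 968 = 1213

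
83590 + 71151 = 154741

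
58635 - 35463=23172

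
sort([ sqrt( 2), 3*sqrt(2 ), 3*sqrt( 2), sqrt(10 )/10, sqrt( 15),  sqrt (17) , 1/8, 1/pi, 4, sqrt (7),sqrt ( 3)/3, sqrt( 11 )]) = [ 1/8, sqrt( 10 ) /10,1/pi,  sqrt(3)/3,  sqrt( 2 ), sqrt ( 7), sqrt( 11),sqrt ( 15), 4, sqrt( 17 ), 3 * sqrt(2),3* sqrt (2 ) ]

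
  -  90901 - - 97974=7073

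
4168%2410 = 1758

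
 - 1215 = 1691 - 2906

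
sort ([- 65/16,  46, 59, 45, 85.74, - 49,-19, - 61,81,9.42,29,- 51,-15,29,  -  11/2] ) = [ - 61, - 51,-49,  -  19,-15, - 11/2,-65/16, 9.42,  29 , 29 , 45, 46, 59, 81, 85.74]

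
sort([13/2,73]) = [ 13/2, 73 ] 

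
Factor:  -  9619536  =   - 2^4 * 3^1*200407^1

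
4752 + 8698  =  13450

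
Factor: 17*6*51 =2^1*3^2*17^2 = 5202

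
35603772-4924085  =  30679687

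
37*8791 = 325267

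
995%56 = 43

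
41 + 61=102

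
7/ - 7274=-1 + 7267/7274 = - 0.00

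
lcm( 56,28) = 56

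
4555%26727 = 4555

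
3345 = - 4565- - 7910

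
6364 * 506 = 3220184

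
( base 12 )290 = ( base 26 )F6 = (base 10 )396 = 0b110001100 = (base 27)EI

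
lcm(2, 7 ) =14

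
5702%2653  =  396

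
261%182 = 79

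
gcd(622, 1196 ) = 2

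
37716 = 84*449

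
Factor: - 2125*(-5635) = 5^4 * 7^2*17^1*23^1 = 11974375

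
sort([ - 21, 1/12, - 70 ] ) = [- 70,-21, 1/12 ] 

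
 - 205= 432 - 637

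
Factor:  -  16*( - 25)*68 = 27200 = 2^6*5^2*17^1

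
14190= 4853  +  9337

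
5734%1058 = 444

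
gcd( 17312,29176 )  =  8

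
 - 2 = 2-4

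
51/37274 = 51/37274 = 0.00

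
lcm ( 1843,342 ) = 33174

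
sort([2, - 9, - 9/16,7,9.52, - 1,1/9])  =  [ - 9, - 1, - 9/16, 1/9, 2,7, 9.52 ]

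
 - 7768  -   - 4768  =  -3000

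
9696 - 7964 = 1732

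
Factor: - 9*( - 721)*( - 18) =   -  2^1 * 3^4*7^1*103^1  =  - 116802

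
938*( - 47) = -44086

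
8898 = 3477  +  5421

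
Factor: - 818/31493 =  - 2^1*7^ ( - 1 )*11^(-1) = - 2/77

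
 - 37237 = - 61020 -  - 23783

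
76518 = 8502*9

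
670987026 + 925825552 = 1596812578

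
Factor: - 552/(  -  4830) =4/35 = 2^2*5^(-1 )*7^( -1 )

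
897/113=7 + 106/113 = 7.94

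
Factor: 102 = 2^1* 3^1*17^1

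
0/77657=0 = 0.00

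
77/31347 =77/31347 = 0.00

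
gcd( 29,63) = 1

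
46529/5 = 46529/5 = 9305.80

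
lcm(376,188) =376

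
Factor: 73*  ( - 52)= - 2^2*13^1*73^1 =- 3796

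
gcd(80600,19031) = 1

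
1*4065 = 4065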